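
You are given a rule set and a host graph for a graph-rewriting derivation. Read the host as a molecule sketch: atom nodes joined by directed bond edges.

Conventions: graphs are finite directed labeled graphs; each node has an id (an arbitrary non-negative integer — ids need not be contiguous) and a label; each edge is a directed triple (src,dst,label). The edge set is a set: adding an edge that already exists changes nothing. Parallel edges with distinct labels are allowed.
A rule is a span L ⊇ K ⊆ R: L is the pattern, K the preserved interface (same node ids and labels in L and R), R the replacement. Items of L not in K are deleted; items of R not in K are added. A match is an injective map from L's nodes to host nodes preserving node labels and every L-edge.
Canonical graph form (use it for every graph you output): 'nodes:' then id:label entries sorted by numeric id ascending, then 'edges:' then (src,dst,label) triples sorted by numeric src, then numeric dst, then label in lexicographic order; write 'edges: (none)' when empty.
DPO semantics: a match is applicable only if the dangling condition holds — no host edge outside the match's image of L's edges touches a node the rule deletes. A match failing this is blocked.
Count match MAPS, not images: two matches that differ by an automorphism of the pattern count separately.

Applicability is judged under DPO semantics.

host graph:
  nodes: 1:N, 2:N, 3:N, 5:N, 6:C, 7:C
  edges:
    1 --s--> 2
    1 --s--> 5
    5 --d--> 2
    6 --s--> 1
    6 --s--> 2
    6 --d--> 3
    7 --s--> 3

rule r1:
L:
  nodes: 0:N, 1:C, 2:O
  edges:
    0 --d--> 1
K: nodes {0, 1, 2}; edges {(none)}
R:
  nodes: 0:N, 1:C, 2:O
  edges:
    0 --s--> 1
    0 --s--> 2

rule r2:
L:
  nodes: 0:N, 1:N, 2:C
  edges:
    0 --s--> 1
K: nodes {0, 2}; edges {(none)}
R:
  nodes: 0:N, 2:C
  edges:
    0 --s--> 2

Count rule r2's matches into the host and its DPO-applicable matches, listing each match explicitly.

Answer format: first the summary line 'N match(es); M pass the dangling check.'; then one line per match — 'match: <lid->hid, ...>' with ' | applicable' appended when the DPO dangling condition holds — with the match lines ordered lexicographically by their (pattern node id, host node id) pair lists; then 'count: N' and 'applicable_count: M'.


4 match(es); 0 pass the dangling check.
match: 0->1, 1->2, 2->6
match: 0->1, 1->2, 2->7
match: 0->1, 1->5, 2->6
match: 0->1, 1->5, 2->7
count: 4
applicable_count: 0


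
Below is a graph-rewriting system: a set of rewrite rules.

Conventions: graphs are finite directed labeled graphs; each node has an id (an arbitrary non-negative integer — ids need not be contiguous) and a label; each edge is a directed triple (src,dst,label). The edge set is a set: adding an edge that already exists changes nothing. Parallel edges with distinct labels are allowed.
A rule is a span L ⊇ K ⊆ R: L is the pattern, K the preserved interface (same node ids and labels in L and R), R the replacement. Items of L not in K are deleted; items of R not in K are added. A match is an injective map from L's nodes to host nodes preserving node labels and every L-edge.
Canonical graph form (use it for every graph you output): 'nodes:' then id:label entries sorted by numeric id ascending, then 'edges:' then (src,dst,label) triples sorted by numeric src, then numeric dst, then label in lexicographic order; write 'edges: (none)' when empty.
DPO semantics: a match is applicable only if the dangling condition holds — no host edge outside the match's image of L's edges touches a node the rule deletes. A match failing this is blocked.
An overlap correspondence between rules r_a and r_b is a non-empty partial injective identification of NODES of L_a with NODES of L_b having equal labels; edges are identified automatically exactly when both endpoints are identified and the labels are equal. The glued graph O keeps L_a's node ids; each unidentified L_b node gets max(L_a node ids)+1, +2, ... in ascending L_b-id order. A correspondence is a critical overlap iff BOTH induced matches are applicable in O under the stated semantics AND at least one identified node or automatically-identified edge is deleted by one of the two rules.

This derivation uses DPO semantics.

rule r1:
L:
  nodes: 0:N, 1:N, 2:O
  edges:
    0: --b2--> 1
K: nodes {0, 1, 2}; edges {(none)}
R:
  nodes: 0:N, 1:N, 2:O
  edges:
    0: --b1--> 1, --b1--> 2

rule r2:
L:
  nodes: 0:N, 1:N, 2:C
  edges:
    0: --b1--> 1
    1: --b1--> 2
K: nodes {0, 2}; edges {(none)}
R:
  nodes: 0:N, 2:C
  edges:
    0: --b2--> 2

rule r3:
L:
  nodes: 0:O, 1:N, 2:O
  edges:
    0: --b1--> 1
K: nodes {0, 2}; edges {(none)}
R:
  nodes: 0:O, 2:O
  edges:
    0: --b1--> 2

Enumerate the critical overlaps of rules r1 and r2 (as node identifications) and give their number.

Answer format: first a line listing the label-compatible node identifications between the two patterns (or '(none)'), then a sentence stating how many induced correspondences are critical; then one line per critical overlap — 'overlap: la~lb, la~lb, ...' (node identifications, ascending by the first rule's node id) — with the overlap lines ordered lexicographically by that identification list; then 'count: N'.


label-compatible node identifications between L(r1) and L(r2): 0~0, 0~1, 1~0, 1~1
0 of the induced correspondences are critical overlaps of r1 and r2.
count: 0


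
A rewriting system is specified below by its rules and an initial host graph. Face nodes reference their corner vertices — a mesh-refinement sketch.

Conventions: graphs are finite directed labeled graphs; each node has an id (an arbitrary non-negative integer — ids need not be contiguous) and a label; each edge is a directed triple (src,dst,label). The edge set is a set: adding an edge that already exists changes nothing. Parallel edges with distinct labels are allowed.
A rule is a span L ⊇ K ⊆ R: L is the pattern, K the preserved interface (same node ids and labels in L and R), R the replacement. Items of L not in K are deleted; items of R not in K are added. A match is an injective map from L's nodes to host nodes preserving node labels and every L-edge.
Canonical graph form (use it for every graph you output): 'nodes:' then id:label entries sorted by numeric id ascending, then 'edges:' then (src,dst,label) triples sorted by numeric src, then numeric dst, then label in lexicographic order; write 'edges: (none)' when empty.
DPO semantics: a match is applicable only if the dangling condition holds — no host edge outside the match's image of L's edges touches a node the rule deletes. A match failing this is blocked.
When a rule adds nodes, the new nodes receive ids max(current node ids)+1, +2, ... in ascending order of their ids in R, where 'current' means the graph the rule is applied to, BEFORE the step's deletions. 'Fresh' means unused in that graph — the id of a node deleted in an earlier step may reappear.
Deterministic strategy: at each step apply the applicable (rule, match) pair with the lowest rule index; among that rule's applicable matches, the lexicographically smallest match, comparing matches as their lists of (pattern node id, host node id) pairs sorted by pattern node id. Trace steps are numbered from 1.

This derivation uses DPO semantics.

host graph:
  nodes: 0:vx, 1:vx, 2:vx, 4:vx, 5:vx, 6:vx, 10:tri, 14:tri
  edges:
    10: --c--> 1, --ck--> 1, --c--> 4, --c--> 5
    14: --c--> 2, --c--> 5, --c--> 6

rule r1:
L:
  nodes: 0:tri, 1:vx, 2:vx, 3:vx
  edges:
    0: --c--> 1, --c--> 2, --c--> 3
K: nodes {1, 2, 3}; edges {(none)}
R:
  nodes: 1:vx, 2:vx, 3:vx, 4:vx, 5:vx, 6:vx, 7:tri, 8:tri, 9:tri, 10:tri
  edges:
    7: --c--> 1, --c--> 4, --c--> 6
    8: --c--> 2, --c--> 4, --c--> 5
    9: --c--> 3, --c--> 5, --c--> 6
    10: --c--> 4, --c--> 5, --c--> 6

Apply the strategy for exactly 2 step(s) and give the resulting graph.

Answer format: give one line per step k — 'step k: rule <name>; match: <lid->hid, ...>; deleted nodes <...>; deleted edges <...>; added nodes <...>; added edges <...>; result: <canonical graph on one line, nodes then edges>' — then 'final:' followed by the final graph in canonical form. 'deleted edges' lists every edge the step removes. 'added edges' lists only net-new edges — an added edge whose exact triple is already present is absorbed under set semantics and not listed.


step 1: rule r1; match: 0->14, 1->2, 2->5, 3->6; deleted nodes 14; deleted edges (14,2,c); (14,5,c); (14,6,c); added nodes 15, 16, 17, 18, 19, 20, 21; added edges (18,2,c); (18,15,c); (18,17,c); (19,5,c); (19,15,c); (19,16,c); (20,6,c); (20,16,c); (20,17,c); (21,15,c); (21,16,c); (21,17,c); result: nodes: 0:vx, 1:vx, 2:vx, 4:vx, 5:vx, 6:vx, 10:tri, 15:vx, 16:vx, 17:vx, 18:tri, 19:tri, 20:tri, 21:tri edges: (10,1,c); (10,1,ck); (10,4,c); (10,5,c); (18,2,c); (18,15,c); (18,17,c); (19,5,c); (19,15,c); (19,16,c); (20,6,c); (20,16,c); (20,17,c); (21,15,c); (21,16,c); (21,17,c)
step 2: rule r1; match: 0->18, 1->2, 2->15, 3->17; deleted nodes 18; deleted edges (18,2,c); (18,15,c); (18,17,c); added nodes 22, 23, 24, 25, 26, 27, 28; added edges (25,2,c); (25,22,c); (25,24,c); (26,15,c); (26,22,c); (26,23,c); (27,17,c); (27,23,c); (27,24,c); (28,22,c); (28,23,c); (28,24,c); result: nodes: 0:vx, 1:vx, 2:vx, 4:vx, 5:vx, 6:vx, 10:tri, 15:vx, 16:vx, 17:vx, 19:tri, 20:tri, 21:tri, 22:vx, 23:vx, 24:vx, 25:tri, 26:tri, 27:tri, 28:tri edges: (10,1,c); (10,1,ck); (10,4,c); (10,5,c); (19,5,c); (19,15,c); (19,16,c); (20,6,c); (20,16,c); (20,17,c); (21,15,c); (21,16,c); (21,17,c); (25,2,c); (25,22,c); (25,24,c); (26,15,c); (26,22,c); (26,23,c); (27,17,c); (27,23,c); (27,24,c); (28,22,c); (28,23,c); (28,24,c)
final:
nodes: 0:vx, 1:vx, 2:vx, 4:vx, 5:vx, 6:vx, 10:tri, 15:vx, 16:vx, 17:vx, 19:tri, 20:tri, 21:tri, 22:vx, 23:vx, 24:vx, 25:tri, 26:tri, 27:tri, 28:tri
edges: (10,1,c); (10,1,ck); (10,4,c); (10,5,c); (19,5,c); (19,15,c); (19,16,c); (20,6,c); (20,16,c); (20,17,c); (21,15,c); (21,16,c); (21,17,c); (25,2,c); (25,22,c); (25,24,c); (26,15,c); (26,22,c); (26,23,c); (27,17,c); (27,23,c); (27,24,c); (28,22,c); (28,23,c); (28,24,c)


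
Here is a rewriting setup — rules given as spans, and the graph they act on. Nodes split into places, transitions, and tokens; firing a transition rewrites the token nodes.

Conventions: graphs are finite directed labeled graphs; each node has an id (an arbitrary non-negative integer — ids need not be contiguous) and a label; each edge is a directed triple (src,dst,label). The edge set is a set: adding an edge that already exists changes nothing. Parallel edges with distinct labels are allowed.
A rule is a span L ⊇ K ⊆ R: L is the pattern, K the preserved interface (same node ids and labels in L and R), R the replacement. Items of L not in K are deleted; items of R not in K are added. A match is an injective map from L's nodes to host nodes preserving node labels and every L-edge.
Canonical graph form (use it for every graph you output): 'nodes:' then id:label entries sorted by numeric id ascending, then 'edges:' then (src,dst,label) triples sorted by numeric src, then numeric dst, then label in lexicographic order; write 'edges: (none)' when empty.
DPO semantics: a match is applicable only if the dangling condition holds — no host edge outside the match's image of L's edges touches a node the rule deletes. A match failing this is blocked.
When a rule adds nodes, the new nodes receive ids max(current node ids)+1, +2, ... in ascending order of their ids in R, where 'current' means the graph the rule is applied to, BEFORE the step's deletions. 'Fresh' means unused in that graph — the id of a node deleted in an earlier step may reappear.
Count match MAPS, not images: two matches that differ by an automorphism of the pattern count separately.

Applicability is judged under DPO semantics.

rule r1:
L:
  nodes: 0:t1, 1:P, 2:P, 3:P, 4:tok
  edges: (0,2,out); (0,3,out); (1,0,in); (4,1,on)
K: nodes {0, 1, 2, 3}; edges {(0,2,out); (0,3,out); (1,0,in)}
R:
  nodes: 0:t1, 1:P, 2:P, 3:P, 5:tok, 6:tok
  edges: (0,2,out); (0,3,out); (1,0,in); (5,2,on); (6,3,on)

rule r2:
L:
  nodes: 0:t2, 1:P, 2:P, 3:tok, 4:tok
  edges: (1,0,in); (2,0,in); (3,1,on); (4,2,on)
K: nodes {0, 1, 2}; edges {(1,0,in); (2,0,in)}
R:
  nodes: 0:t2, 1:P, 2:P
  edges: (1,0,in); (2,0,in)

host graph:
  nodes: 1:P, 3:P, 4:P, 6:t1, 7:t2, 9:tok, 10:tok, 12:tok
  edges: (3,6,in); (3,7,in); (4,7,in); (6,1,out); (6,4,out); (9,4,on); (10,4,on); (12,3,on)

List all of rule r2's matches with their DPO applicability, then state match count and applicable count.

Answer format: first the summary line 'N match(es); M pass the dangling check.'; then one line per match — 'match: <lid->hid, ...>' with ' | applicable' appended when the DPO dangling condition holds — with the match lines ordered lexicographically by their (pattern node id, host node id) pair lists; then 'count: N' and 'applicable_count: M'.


4 match(es); 4 pass the dangling check.
match: 0->7, 1->3, 2->4, 3->12, 4->9 | applicable
match: 0->7, 1->3, 2->4, 3->12, 4->10 | applicable
match: 0->7, 1->4, 2->3, 3->9, 4->12 | applicable
match: 0->7, 1->4, 2->3, 3->10, 4->12 | applicable
count: 4
applicable_count: 4


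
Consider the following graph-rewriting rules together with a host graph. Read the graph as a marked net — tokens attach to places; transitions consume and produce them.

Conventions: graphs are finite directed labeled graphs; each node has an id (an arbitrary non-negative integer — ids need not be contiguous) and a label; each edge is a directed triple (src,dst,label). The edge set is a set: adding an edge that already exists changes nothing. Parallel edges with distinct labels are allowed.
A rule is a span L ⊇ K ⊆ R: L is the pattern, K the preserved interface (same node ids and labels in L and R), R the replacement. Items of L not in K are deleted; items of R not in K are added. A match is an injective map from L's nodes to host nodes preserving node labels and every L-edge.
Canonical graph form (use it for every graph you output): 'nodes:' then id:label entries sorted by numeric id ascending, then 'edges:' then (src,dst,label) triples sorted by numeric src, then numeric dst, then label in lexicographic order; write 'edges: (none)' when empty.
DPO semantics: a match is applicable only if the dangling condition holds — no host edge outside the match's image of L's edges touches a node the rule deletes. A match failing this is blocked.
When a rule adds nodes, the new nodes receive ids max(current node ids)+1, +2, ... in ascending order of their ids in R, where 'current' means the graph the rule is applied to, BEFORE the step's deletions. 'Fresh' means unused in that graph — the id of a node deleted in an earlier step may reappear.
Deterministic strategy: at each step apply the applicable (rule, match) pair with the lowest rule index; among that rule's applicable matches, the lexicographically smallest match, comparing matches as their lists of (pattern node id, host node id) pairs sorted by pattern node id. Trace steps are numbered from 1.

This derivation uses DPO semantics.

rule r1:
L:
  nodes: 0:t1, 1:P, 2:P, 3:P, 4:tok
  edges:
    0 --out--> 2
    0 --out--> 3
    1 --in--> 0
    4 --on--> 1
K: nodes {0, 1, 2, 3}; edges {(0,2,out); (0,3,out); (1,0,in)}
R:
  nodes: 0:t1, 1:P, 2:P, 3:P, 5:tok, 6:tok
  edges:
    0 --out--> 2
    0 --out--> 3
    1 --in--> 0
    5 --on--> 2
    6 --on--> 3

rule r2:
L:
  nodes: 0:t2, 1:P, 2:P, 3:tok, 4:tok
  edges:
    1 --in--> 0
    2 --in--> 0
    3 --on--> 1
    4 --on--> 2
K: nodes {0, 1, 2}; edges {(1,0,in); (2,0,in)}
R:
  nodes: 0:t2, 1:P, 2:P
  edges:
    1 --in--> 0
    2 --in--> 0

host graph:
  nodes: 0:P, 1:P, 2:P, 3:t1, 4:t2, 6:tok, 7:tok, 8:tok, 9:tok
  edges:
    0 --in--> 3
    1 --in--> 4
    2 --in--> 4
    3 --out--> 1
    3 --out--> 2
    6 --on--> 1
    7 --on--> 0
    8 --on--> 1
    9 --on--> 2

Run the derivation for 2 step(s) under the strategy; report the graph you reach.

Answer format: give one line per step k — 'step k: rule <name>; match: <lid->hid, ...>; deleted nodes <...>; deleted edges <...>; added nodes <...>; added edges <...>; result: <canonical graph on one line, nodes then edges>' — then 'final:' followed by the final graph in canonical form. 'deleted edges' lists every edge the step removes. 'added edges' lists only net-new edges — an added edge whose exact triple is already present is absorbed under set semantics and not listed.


step 1: rule r1; match: 0->3, 1->0, 2->1, 3->2, 4->7; deleted nodes 7; deleted edges (7,0,on); added nodes 10, 11; added edges (10,1,on); (11,2,on); result: nodes: 0:P, 1:P, 2:P, 3:t1, 4:t2, 6:tok, 8:tok, 9:tok, 10:tok, 11:tok edges: (0,3,in); (1,4,in); (2,4,in); (3,1,out); (3,2,out); (6,1,on); (8,1,on); (9,2,on); (10,1,on); (11,2,on)
step 2: rule r2; match: 0->4, 1->1, 2->2, 3->6, 4->9; deleted nodes 6, 9; deleted edges (6,1,on); (9,2,on); added nodes (none); added edges (none); result: nodes: 0:P, 1:P, 2:P, 3:t1, 4:t2, 8:tok, 10:tok, 11:tok edges: (0,3,in); (1,4,in); (2,4,in); (3,1,out); (3,2,out); (8,1,on); (10,1,on); (11,2,on)
final:
nodes: 0:P, 1:P, 2:P, 3:t1, 4:t2, 8:tok, 10:tok, 11:tok
edges: (0,3,in); (1,4,in); (2,4,in); (3,1,out); (3,2,out); (8,1,on); (10,1,on); (11,2,on)


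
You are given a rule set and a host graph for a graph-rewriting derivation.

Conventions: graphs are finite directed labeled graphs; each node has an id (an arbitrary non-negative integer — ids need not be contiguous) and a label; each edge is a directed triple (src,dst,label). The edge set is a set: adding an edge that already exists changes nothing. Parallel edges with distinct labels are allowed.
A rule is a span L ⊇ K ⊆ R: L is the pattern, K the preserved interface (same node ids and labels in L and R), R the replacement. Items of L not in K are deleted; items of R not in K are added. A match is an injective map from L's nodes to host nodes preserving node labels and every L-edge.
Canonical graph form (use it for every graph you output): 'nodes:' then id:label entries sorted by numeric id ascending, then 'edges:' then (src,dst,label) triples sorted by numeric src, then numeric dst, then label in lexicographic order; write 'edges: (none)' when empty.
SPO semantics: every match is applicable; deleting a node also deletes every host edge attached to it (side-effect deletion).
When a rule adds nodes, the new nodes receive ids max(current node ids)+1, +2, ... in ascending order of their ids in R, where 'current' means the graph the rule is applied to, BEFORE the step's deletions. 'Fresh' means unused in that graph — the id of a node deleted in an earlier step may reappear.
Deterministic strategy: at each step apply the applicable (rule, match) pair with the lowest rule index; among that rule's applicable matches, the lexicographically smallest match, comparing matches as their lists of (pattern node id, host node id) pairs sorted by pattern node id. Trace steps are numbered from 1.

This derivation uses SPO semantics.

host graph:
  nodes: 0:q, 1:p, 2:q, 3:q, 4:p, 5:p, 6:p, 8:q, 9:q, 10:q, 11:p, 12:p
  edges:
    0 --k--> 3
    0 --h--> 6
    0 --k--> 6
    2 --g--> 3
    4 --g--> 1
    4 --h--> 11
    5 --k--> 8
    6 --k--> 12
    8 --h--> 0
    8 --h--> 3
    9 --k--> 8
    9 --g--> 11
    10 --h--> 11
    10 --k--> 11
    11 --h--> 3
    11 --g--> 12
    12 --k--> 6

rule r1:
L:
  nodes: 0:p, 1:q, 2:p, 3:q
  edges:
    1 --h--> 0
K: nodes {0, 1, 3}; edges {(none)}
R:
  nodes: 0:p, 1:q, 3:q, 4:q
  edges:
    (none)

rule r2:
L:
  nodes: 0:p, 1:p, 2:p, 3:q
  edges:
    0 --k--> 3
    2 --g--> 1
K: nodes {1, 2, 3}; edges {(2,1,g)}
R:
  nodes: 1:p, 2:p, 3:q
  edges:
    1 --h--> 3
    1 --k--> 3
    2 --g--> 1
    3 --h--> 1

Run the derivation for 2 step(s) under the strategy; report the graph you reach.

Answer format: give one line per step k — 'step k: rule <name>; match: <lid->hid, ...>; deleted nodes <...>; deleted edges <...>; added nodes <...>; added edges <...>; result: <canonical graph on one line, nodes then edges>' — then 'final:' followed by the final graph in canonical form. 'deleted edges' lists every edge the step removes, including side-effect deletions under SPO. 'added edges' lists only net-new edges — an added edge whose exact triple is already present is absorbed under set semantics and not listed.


step 1: rule r1; match: 0->6, 1->0, 2->1, 3->2; deleted nodes 1; deleted edges (0,6,h); (4,1,g); added nodes 13; added edges (none); result: nodes: 0:q, 2:q, 3:q, 4:p, 5:p, 6:p, 8:q, 9:q, 10:q, 11:p, 12:p, 13:q edges: (0,3,k); (0,6,k); (2,3,g); (4,11,h); (5,8,k); (6,12,k); (8,0,h); (8,3,h); (9,8,k); (9,11,g); (10,11,h); (10,11,k); (11,3,h); (11,12,g); (12,6,k)
step 2: rule r1; match: 0->11, 1->10, 2->4, 3->0; deleted nodes 4; deleted edges (4,11,h); (10,11,h); added nodes 14; added edges (none); result: nodes: 0:q, 2:q, 3:q, 5:p, 6:p, 8:q, 9:q, 10:q, 11:p, 12:p, 13:q, 14:q edges: (0,3,k); (0,6,k); (2,3,g); (5,8,k); (6,12,k); (8,0,h); (8,3,h); (9,8,k); (9,11,g); (10,11,k); (11,3,h); (11,12,g); (12,6,k)
final:
nodes: 0:q, 2:q, 3:q, 5:p, 6:p, 8:q, 9:q, 10:q, 11:p, 12:p, 13:q, 14:q
edges: (0,3,k); (0,6,k); (2,3,g); (5,8,k); (6,12,k); (8,0,h); (8,3,h); (9,8,k); (9,11,g); (10,11,k); (11,3,h); (11,12,g); (12,6,k)


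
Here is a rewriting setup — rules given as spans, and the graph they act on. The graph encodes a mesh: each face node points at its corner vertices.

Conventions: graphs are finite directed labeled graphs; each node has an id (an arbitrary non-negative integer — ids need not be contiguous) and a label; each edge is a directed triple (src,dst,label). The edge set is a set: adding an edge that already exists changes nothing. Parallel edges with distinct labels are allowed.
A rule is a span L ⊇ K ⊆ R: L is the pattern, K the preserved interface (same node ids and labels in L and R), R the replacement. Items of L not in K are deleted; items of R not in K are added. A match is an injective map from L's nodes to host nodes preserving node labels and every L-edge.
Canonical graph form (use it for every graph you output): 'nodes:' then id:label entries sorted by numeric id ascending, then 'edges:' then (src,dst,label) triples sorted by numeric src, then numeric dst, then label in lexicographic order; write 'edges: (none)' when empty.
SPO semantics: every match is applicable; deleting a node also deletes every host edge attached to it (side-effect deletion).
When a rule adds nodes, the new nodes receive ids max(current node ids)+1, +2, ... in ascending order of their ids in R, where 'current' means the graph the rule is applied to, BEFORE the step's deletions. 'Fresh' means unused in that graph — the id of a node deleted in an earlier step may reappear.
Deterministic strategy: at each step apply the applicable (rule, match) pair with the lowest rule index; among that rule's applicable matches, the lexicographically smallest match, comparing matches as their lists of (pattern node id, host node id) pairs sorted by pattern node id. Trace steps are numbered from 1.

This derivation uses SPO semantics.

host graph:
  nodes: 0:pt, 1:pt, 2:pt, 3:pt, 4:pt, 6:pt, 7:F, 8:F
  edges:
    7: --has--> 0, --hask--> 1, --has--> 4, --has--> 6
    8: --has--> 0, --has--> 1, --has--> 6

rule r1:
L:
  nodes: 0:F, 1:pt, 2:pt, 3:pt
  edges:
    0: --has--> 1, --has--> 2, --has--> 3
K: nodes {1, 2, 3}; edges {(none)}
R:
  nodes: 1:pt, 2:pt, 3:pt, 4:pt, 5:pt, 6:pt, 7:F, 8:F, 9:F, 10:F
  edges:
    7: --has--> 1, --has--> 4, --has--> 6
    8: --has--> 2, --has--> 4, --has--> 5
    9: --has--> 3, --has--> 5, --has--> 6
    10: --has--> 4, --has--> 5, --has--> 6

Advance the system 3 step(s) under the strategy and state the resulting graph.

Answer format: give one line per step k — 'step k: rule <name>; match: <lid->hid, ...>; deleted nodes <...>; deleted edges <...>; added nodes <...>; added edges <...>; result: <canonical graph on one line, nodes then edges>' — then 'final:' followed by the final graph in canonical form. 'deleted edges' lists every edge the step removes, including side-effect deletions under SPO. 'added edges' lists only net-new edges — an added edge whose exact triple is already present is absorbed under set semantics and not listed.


step 1: rule r1; match: 0->7, 1->0, 2->4, 3->6; deleted nodes 7; deleted edges (7,0,has); (7,1,hask); (7,4,has); (7,6,has); added nodes 9, 10, 11, 12, 13, 14, 15; added edges (12,0,has); (12,9,has); (12,11,has); (13,4,has); (13,9,has); (13,10,has); (14,6,has); (14,10,has); (14,11,has); (15,9,has); (15,10,has); (15,11,has); result: nodes: 0:pt, 1:pt, 2:pt, 3:pt, 4:pt, 6:pt, 8:F, 9:pt, 10:pt, 11:pt, 12:F, 13:F, 14:F, 15:F edges: (8,0,has); (8,1,has); (8,6,has); (12,0,has); (12,9,has); (12,11,has); (13,4,has); (13,9,has); (13,10,has); (14,6,has); (14,10,has); (14,11,has); (15,9,has); (15,10,has); (15,11,has)
step 2: rule r1; match: 0->8, 1->0, 2->1, 3->6; deleted nodes 8; deleted edges (8,0,has); (8,1,has); (8,6,has); added nodes 16, 17, 18, 19, 20, 21, 22; added edges (19,0,has); (19,16,has); (19,18,has); (20,1,has); (20,16,has); (20,17,has); (21,6,has); (21,17,has); (21,18,has); (22,16,has); (22,17,has); (22,18,has); result: nodes: 0:pt, 1:pt, 2:pt, 3:pt, 4:pt, 6:pt, 9:pt, 10:pt, 11:pt, 12:F, 13:F, 14:F, 15:F, 16:pt, 17:pt, 18:pt, 19:F, 20:F, 21:F, 22:F edges: (12,0,has); (12,9,has); (12,11,has); (13,4,has); (13,9,has); (13,10,has); (14,6,has); (14,10,has); (14,11,has); (15,9,has); (15,10,has); (15,11,has); (19,0,has); (19,16,has); (19,18,has); (20,1,has); (20,16,has); (20,17,has); (21,6,has); (21,17,has); (21,18,has); (22,16,has); (22,17,has); (22,18,has)
step 3: rule r1; match: 0->12, 1->0, 2->9, 3->11; deleted nodes 12; deleted edges (12,0,has); (12,9,has); (12,11,has); added nodes 23, 24, 25, 26, 27, 28, 29; added edges (26,0,has); (26,23,has); (26,25,has); (27,9,has); (27,23,has); (27,24,has); (28,11,has); (28,24,has); (28,25,has); (29,23,has); (29,24,has); (29,25,has); result: nodes: 0:pt, 1:pt, 2:pt, 3:pt, 4:pt, 6:pt, 9:pt, 10:pt, 11:pt, 13:F, 14:F, 15:F, 16:pt, 17:pt, 18:pt, 19:F, 20:F, 21:F, 22:F, 23:pt, 24:pt, 25:pt, 26:F, 27:F, 28:F, 29:F edges: (13,4,has); (13,9,has); (13,10,has); (14,6,has); (14,10,has); (14,11,has); (15,9,has); (15,10,has); (15,11,has); (19,0,has); (19,16,has); (19,18,has); (20,1,has); (20,16,has); (20,17,has); (21,6,has); (21,17,has); (21,18,has); (22,16,has); (22,17,has); (22,18,has); (26,0,has); (26,23,has); (26,25,has); (27,9,has); (27,23,has); (27,24,has); (28,11,has); (28,24,has); (28,25,has); (29,23,has); (29,24,has); (29,25,has)
final:
nodes: 0:pt, 1:pt, 2:pt, 3:pt, 4:pt, 6:pt, 9:pt, 10:pt, 11:pt, 13:F, 14:F, 15:F, 16:pt, 17:pt, 18:pt, 19:F, 20:F, 21:F, 22:F, 23:pt, 24:pt, 25:pt, 26:F, 27:F, 28:F, 29:F
edges: (13,4,has); (13,9,has); (13,10,has); (14,6,has); (14,10,has); (14,11,has); (15,9,has); (15,10,has); (15,11,has); (19,0,has); (19,16,has); (19,18,has); (20,1,has); (20,16,has); (20,17,has); (21,6,has); (21,17,has); (21,18,has); (22,16,has); (22,17,has); (22,18,has); (26,0,has); (26,23,has); (26,25,has); (27,9,has); (27,23,has); (27,24,has); (28,11,has); (28,24,has); (28,25,has); (29,23,has); (29,24,has); (29,25,has)


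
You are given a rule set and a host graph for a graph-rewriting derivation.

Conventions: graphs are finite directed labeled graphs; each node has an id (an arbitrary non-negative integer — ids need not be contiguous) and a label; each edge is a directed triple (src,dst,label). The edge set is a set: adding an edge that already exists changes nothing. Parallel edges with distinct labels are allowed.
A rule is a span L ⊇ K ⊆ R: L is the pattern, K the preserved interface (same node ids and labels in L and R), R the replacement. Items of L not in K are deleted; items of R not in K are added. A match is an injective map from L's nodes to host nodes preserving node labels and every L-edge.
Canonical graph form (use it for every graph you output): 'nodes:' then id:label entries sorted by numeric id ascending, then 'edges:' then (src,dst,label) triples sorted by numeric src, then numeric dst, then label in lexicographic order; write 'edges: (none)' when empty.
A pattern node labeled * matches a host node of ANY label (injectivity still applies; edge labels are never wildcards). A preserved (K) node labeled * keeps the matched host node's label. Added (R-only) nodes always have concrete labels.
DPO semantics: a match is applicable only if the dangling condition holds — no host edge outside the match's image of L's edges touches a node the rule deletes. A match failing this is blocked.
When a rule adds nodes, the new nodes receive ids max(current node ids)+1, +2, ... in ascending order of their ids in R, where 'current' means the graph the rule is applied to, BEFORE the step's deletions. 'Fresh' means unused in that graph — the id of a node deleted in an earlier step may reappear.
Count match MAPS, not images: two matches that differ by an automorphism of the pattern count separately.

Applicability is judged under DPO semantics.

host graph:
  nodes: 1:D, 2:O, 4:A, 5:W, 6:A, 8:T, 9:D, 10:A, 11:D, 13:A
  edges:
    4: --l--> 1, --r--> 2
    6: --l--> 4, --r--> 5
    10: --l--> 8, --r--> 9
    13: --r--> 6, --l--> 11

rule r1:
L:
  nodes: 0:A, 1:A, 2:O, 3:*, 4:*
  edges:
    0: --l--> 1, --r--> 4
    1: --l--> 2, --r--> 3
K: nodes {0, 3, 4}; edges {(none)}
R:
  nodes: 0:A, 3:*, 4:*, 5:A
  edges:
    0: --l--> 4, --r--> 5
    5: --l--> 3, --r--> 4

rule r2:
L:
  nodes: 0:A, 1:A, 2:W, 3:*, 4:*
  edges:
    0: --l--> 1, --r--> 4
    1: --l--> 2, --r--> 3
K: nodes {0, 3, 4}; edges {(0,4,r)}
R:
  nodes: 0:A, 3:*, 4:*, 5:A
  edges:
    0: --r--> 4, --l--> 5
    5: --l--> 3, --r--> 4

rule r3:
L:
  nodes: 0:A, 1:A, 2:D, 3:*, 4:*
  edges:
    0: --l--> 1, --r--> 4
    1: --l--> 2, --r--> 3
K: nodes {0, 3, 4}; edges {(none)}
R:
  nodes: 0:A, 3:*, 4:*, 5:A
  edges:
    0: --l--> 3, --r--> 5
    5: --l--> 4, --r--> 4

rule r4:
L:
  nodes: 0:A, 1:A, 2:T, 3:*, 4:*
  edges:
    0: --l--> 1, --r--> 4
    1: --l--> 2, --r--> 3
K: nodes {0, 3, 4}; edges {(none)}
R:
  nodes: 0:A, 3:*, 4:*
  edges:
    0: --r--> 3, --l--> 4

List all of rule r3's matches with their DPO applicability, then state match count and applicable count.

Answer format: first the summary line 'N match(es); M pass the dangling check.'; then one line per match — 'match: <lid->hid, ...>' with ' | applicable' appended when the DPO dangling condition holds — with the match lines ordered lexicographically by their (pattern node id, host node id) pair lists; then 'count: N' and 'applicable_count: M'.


1 match(es); 1 pass the dangling check.
match: 0->6, 1->4, 2->1, 3->2, 4->5 | applicable
count: 1
applicable_count: 1


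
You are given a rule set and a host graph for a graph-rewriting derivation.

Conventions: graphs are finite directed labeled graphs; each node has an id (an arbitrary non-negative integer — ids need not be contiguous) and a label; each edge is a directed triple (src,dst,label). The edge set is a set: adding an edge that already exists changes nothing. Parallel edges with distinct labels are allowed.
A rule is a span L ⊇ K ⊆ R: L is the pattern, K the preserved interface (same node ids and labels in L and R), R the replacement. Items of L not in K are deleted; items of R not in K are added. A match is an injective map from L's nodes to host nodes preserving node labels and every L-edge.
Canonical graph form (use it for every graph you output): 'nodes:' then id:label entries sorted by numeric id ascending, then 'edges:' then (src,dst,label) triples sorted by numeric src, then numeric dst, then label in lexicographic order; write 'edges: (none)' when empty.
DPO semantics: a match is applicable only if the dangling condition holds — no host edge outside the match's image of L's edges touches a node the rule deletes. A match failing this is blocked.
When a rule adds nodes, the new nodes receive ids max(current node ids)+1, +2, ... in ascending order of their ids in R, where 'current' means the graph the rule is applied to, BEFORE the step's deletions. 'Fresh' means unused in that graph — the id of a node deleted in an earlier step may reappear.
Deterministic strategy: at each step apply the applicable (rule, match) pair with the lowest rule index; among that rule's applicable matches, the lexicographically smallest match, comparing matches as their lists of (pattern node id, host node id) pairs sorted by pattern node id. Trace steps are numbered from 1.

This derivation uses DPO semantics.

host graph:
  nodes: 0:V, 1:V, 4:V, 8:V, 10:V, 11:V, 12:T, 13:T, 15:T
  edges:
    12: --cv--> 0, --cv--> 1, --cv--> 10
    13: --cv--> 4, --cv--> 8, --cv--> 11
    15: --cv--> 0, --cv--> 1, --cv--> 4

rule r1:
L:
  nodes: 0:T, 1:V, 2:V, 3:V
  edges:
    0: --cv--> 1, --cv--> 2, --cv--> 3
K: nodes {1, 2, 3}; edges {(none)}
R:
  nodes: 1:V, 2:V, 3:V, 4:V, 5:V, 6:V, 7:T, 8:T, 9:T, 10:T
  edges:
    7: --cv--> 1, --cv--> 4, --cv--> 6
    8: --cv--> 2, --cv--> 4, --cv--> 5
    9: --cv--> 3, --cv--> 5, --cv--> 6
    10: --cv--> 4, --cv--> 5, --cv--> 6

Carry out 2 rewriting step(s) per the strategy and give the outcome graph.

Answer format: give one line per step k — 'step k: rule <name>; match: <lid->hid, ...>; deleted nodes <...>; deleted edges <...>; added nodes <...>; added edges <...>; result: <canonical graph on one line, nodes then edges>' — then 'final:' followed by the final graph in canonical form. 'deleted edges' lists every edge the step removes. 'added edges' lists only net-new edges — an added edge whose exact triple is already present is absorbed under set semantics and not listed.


step 1: rule r1; match: 0->12, 1->0, 2->1, 3->10; deleted nodes 12; deleted edges (12,0,cv); (12,1,cv); (12,10,cv); added nodes 16, 17, 18, 19, 20, 21, 22; added edges (19,0,cv); (19,16,cv); (19,18,cv); (20,1,cv); (20,16,cv); (20,17,cv); (21,10,cv); (21,17,cv); (21,18,cv); (22,16,cv); (22,17,cv); (22,18,cv); result: nodes: 0:V, 1:V, 4:V, 8:V, 10:V, 11:V, 13:T, 15:T, 16:V, 17:V, 18:V, 19:T, 20:T, 21:T, 22:T edges: (13,4,cv); (13,8,cv); (13,11,cv); (15,0,cv); (15,1,cv); (15,4,cv); (19,0,cv); (19,16,cv); (19,18,cv); (20,1,cv); (20,16,cv); (20,17,cv); (21,10,cv); (21,17,cv); (21,18,cv); (22,16,cv); (22,17,cv); (22,18,cv)
step 2: rule r1; match: 0->13, 1->4, 2->8, 3->11; deleted nodes 13; deleted edges (13,4,cv); (13,8,cv); (13,11,cv); added nodes 23, 24, 25, 26, 27, 28, 29; added edges (26,4,cv); (26,23,cv); (26,25,cv); (27,8,cv); (27,23,cv); (27,24,cv); (28,11,cv); (28,24,cv); (28,25,cv); (29,23,cv); (29,24,cv); (29,25,cv); result: nodes: 0:V, 1:V, 4:V, 8:V, 10:V, 11:V, 15:T, 16:V, 17:V, 18:V, 19:T, 20:T, 21:T, 22:T, 23:V, 24:V, 25:V, 26:T, 27:T, 28:T, 29:T edges: (15,0,cv); (15,1,cv); (15,4,cv); (19,0,cv); (19,16,cv); (19,18,cv); (20,1,cv); (20,16,cv); (20,17,cv); (21,10,cv); (21,17,cv); (21,18,cv); (22,16,cv); (22,17,cv); (22,18,cv); (26,4,cv); (26,23,cv); (26,25,cv); (27,8,cv); (27,23,cv); (27,24,cv); (28,11,cv); (28,24,cv); (28,25,cv); (29,23,cv); (29,24,cv); (29,25,cv)
final:
nodes: 0:V, 1:V, 4:V, 8:V, 10:V, 11:V, 15:T, 16:V, 17:V, 18:V, 19:T, 20:T, 21:T, 22:T, 23:V, 24:V, 25:V, 26:T, 27:T, 28:T, 29:T
edges: (15,0,cv); (15,1,cv); (15,4,cv); (19,0,cv); (19,16,cv); (19,18,cv); (20,1,cv); (20,16,cv); (20,17,cv); (21,10,cv); (21,17,cv); (21,18,cv); (22,16,cv); (22,17,cv); (22,18,cv); (26,4,cv); (26,23,cv); (26,25,cv); (27,8,cv); (27,23,cv); (27,24,cv); (28,11,cv); (28,24,cv); (28,25,cv); (29,23,cv); (29,24,cv); (29,25,cv)


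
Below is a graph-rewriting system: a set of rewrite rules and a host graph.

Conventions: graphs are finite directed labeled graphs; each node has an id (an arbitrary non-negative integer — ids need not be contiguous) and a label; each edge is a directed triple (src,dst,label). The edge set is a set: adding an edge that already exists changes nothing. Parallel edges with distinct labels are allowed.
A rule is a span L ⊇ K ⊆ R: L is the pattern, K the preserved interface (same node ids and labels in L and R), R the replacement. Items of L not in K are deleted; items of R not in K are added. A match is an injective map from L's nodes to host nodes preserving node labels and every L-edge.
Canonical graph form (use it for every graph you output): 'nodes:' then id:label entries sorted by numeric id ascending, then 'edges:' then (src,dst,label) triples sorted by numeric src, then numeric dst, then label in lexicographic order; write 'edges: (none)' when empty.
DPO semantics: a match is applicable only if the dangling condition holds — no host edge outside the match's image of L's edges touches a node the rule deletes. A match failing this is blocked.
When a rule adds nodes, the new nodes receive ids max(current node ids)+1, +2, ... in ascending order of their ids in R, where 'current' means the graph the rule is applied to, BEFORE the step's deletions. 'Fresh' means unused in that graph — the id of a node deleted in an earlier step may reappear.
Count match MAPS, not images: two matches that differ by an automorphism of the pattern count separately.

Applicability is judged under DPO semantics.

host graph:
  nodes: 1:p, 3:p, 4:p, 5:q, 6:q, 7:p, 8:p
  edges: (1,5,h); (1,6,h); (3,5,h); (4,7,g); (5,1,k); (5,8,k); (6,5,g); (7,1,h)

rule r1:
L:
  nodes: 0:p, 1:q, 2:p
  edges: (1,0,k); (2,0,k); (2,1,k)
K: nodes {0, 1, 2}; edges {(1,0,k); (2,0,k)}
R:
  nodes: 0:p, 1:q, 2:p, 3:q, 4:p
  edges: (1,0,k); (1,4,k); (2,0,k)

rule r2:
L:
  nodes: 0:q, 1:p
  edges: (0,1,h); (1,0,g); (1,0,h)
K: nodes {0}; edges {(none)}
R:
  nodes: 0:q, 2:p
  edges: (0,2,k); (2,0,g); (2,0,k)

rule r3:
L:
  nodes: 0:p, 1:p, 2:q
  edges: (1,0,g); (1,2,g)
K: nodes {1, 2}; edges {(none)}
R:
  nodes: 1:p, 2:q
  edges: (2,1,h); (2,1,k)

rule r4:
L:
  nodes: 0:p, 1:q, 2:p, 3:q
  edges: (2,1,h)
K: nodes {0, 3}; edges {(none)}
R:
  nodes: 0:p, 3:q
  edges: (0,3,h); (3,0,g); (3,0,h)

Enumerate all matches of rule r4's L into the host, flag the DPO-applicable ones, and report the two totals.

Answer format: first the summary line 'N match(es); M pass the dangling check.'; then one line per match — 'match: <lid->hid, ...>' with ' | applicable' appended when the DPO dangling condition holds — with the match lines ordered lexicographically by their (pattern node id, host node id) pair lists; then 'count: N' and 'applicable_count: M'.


12 match(es); 0 pass the dangling check.
match: 0->1, 1->5, 2->3, 3->6
match: 0->3, 1->5, 2->1, 3->6
match: 0->3, 1->6, 2->1, 3->5
match: 0->4, 1->5, 2->1, 3->6
match: 0->4, 1->5, 2->3, 3->6
match: 0->4, 1->6, 2->1, 3->5
match: 0->7, 1->5, 2->1, 3->6
match: 0->7, 1->5, 2->3, 3->6
match: 0->7, 1->6, 2->1, 3->5
match: 0->8, 1->5, 2->1, 3->6
match: 0->8, 1->5, 2->3, 3->6
match: 0->8, 1->6, 2->1, 3->5
count: 12
applicable_count: 0


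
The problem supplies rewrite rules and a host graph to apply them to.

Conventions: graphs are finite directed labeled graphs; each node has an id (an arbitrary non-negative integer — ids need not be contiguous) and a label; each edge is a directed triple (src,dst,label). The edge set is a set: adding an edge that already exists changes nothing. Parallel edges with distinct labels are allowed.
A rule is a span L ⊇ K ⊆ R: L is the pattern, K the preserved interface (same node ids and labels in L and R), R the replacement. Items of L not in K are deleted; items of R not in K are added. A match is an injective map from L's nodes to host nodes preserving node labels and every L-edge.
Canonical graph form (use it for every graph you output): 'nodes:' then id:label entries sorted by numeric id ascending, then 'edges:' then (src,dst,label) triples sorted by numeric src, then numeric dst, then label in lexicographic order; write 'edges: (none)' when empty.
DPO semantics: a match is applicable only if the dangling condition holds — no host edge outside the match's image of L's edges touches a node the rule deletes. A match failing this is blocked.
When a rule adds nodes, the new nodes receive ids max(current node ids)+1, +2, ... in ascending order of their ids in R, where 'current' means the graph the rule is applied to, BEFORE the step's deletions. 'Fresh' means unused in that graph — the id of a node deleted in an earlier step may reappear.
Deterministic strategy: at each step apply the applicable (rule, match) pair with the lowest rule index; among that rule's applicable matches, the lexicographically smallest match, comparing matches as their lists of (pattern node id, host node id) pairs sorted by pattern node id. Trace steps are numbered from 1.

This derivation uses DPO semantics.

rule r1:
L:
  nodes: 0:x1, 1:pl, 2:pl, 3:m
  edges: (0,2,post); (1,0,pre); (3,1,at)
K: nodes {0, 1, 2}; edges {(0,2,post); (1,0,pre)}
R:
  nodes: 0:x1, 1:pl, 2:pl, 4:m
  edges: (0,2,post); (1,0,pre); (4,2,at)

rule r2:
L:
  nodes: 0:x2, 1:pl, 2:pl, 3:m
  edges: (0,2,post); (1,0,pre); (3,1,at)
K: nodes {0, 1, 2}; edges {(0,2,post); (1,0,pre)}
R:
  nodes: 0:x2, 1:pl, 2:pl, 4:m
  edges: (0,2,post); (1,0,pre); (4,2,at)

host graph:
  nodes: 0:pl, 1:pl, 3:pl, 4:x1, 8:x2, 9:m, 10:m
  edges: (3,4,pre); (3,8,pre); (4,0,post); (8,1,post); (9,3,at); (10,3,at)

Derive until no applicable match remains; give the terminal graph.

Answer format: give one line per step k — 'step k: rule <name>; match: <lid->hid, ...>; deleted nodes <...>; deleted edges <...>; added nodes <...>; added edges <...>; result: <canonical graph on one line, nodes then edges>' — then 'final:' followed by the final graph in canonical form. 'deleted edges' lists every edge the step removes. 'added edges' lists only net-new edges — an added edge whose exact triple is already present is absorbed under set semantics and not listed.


step 1: rule r1; match: 0->4, 1->3, 2->0, 3->9; deleted nodes 9; deleted edges (9,3,at); added nodes 11; added edges (11,0,at); result: nodes: 0:pl, 1:pl, 3:pl, 4:x1, 8:x2, 10:m, 11:m edges: (3,4,pre); (3,8,pre); (4,0,post); (8,1,post); (10,3,at); (11,0,at)
step 2: rule r1; match: 0->4, 1->3, 2->0, 3->10; deleted nodes 10; deleted edges (10,3,at); added nodes 12; added edges (12,0,at); result: nodes: 0:pl, 1:pl, 3:pl, 4:x1, 8:x2, 11:m, 12:m edges: (3,4,pre); (3,8,pre); (4,0,post); (8,1,post); (11,0,at); (12,0,at)
final:
nodes: 0:pl, 1:pl, 3:pl, 4:x1, 8:x2, 11:m, 12:m
edges: (3,4,pre); (3,8,pre); (4,0,post); (8,1,post); (11,0,at); (12,0,at)
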